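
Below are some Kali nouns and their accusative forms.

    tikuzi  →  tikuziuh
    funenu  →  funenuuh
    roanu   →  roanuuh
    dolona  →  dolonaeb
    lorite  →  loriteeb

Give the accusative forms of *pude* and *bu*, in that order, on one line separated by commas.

pudeeb, buuh

The suffix is conditioned by the last vowel: -uh when the last vowel of the stem is a high vowel (*tikuzi*, *funenu*, *roanu*); -eb when the last vowel of the stem is a non-high vowel (*dolona*, *lorite*).
*pude*: last vowel = /e/, a non-high vowel → -eb → *pudeeb*.
Since the last vowel of *bu* is /u/ (a high vowel), it takes -uh, giving *buuh*.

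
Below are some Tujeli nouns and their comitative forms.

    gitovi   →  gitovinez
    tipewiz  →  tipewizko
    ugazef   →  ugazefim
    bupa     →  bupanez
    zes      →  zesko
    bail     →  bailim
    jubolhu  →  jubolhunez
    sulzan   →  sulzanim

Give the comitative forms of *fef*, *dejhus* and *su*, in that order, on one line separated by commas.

fefim, dejhusko, sunez

The alternation tracks the final sound of the stem — -ko when the stem ends in a sibilant (*tipewiz*, *zes*); -im when the stem ends in a non-sibilant consonant (*ugazef*, *bail*, *sulzan*); -nez when the stem ends in a vowel (*gitovi*, *bupa*, *jubolhu*).
*fef* — final sound /f/ (a non-sibilant consonant) → -im → *fefim*.
The final sound of *dejhus* is /s/, which is a sibilant, so the suffix is -ko, giving *dejhusko*.
The final sound of *su* is /u/, which is a vowel, so the suffix is -nez, giving *sunez*.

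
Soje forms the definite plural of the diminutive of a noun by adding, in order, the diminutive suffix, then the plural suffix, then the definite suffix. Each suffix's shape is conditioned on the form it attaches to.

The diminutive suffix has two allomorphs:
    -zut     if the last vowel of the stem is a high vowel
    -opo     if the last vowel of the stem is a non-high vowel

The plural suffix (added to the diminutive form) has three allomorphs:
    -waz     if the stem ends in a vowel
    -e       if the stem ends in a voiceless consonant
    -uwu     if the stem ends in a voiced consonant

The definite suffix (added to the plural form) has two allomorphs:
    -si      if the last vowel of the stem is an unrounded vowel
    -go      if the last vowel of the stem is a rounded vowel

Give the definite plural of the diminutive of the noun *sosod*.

sosodopowazsi

*sosod* — last vowel /o/ (a non-high vowel) → -opo → *sosodopo*.
The diminutive form *sosodopo*: final sound = /o/, a vowel → -waz → *sosodopowaz*.
The plural form *sosodopowaz*: last vowel = /a/, an unrounded vowel → -si → *sosodopowazsi*.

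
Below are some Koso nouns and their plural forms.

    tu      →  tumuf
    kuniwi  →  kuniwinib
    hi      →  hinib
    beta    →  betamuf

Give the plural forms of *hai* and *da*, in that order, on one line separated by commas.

The alternation tracks the last vowel of the stem — -nib when the last vowel of the stem is a front vowel (*kuniwi*, *hi*); -muf when the last vowel of the stem is a back vowel (*tu*, *beta*).
*hai*: last vowel = /i/, a front vowel → -nib → *hainib*.
*da*: last vowel = /a/, a back vowel → -muf → *damuf*.

hainib, damuf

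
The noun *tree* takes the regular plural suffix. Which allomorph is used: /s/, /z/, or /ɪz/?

/z/

The stem *tree* ends in a voiced non-sibilant sound.
The plural suffix surfaces as /ɪz/ after sibilants, /s/ after other voiceless consonants, and /z/ after other voiced sounds.
So the plural -s on *tree* is pronounced /z/.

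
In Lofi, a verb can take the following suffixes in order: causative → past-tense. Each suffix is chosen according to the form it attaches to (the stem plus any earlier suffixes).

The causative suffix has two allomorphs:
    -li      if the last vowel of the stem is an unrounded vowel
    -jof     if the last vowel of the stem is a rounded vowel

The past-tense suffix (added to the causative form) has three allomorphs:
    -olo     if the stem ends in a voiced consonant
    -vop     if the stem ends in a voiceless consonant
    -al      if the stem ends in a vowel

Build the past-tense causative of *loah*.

loahlial

*loah* — last vowel /a/ (an unrounded vowel) → -li → *loahli*.
Since the final sound of the causative form *loahli* is /i/ (a vowel), it takes -al, giving *loahlial*.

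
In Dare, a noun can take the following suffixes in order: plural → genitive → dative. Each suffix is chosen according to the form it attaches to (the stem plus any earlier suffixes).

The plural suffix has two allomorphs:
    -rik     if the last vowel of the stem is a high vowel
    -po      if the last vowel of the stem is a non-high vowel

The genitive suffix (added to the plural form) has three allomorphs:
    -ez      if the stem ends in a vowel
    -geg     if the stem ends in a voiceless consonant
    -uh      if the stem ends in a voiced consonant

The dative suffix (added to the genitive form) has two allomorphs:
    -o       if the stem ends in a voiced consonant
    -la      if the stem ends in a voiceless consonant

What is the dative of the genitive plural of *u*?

The last vowel of *u* is /u/, which is a high vowel, so the plural suffix is -rik, giving *urik*.
The plural form *urik*: final sound = /k/, a voiceless consonant → -geg → *urikgeg*.
The genitive form *urikgeg*: final consonant = /g/, voiced → -o → *urikgego*.

urikgego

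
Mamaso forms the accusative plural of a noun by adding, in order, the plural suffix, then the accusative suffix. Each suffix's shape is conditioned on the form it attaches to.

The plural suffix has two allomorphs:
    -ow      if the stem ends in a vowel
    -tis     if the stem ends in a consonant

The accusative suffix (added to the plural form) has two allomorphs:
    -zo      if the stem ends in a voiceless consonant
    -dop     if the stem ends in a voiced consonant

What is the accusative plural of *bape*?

bapeowdop

*bape*: final sound = /e/, a vowel → -ow → *bapeow*.
The final consonant of the plural form *bapeow* is /w/, which is voiced, so the accusative suffix is -dop, giving *bapeowdop*.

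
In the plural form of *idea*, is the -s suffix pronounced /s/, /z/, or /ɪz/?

The stem *idea* ends in a voiced non-sibilant sound.
The plural suffix surfaces as /ɪz/ after sibilants, /s/ after other voiceless consonants, and /z/ after other voiced sounds.
So the plural -s on *idea* is pronounced /z/.

/z/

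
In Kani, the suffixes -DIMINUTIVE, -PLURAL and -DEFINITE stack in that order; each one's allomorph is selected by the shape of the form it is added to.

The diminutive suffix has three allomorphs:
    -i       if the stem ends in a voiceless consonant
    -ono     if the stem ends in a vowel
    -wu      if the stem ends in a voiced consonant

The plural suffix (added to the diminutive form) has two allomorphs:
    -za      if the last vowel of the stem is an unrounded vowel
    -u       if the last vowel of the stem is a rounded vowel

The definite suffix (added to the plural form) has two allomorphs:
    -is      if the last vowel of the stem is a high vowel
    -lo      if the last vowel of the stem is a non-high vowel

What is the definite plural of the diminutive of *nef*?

Since the final sound of *nef* is /f/ (a voiceless consonant), it takes -i, giving *nefi*.
The diminutive form *nefi*: last vowel = /i/, an unrounded vowel → -za → *nefiza*.
Since the last vowel of the plural form *nefiza* is /a/ (a non-high vowel), it takes -lo, giving *nefizalo*.

nefizalo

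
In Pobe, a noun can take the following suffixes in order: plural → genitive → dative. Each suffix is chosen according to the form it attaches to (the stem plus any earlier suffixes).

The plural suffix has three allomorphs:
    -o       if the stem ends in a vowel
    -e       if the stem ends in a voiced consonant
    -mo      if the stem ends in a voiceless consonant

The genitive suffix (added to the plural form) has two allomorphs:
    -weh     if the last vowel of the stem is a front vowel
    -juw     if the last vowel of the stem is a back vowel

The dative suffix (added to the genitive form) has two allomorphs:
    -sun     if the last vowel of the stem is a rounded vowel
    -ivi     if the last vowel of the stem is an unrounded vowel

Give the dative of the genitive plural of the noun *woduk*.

wodukmojuwsun

The final sound of *woduk* is /k/, which is a voiceless consonant, so the plural suffix is -mo, giving *wodukmo*.
The last vowel of the plural form *wodukmo* is /o/, which is a back vowel, so the genitive suffix is -juw, giving *wodukmojuw*.
Since the last vowel of the genitive form *wodukmojuw* is /u/ (a rounded vowel), it takes -sun, giving *wodukmojuwsun*.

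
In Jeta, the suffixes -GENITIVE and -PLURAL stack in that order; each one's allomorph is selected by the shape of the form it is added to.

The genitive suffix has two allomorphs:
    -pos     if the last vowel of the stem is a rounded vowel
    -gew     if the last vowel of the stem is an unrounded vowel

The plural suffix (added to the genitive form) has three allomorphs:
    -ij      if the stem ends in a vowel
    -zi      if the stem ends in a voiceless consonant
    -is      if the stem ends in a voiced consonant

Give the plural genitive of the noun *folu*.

The last vowel of *folu* is /u/, which is a rounded vowel, so the genitive suffix is -pos, giving *folupos*.
Since the final sound of the genitive form *folupos* is /s/ (a voiceless consonant), it takes -zi, giving *foluposzi*.

foluposzi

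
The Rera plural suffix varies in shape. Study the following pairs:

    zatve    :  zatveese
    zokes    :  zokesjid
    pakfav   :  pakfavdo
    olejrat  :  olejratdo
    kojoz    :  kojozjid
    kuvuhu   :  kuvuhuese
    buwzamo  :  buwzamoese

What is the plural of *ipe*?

ipeese

The pattern is sibilance of the final sound: -jid when the stem ends in a sibilant (*zokes*, *kojoz*); -do when the stem ends in a non-sibilant consonant (*pakfav*, *olejrat*); -ese when the stem ends in a vowel (*zatve*, *kuvuhu*, *buwzamo*).
The final sound of *ipe* is /e/, which is a vowel, so the suffix is -ese, giving *ipeese*.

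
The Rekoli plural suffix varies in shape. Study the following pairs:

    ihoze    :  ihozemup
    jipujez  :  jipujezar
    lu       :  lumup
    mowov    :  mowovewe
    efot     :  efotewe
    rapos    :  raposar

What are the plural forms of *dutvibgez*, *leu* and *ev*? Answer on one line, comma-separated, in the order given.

The suffix is conditioned by the final sound: -ar when the stem ends in a sibilant (*jipujez*, *rapos*); -ewe when the stem ends in a non-sibilant consonant (*mowov*, *efot*); -mup when the stem ends in a vowel (*ihoze*, *lu*).
The final sound of *dutvibgez* is /z/, which is a sibilant, so the suffix is -ar, giving *dutvibgezar*.
*leu*: final sound = /u/, a vowel → -mup → *leumup*.
The final sound of *ev* is /v/, which is a non-sibilant consonant, so the suffix is -ewe, giving *evewe*.

dutvibgezar, leumup, evewe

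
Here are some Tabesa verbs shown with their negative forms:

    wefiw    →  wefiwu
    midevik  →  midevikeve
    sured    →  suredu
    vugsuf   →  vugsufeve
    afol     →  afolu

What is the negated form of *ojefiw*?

The alternation tracks the final consonant of the stem — -eve when the stem ends in a voiceless consonant (*midevik*, *vugsuf*); -u when the stem ends in a voiced consonant (*wefiw*, *sured*, *afol*).
The final consonant of *ojefiw* is /w/, which is voiced, so the suffix is -u, giving *ojefiwu*.

ojefiwu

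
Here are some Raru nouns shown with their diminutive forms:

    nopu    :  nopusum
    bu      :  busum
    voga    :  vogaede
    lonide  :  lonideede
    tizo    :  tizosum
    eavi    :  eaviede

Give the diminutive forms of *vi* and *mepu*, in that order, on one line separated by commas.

Looking at the last vowel of each stem: -sum when the last vowel of the stem is a rounded vowel (*nopu*, *bu*, *tizo*); -ede when the last vowel of the stem is an unrounded vowel (*voga*, *lonide*, *eavi*).
Since the last vowel of *vi* is /i/ (an unrounded vowel), it takes -ede, giving *viede*.
Since the last vowel of *mepu* is /u/ (a rounded vowel), it takes -sum, giving *mepusum*.

viede, mepusum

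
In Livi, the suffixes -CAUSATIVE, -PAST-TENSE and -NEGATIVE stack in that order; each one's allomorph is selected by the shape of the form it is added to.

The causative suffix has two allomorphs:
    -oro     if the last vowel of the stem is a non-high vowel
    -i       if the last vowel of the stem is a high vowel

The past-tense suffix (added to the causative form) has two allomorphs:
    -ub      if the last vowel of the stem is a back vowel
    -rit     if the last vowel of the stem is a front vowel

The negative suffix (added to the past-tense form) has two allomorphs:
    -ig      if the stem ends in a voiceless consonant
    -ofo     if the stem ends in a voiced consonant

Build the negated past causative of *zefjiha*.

*zefjiha*: last vowel = /a/, a non-high vowel → -oro → *zefjihaoro*.
The causative form *zefjihaoro* — last vowel /o/ (a back vowel) → -ub → *zefjihaoroub*.
Since the final consonant of the past-tense form *zefjihaoroub* is /b/ (voiced), it takes -ofo, giving *zefjihaoroubofo*.

zefjihaoroubofo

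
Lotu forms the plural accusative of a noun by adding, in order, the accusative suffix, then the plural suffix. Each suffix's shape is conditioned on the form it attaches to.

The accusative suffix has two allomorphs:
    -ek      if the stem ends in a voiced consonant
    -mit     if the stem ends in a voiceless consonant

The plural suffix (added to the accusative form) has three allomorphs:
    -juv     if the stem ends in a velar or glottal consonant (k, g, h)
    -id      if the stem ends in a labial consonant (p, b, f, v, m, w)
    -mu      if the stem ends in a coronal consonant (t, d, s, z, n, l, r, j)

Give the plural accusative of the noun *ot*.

otmitmu

The final consonant of *ot* is /t/, which is voiceless, so the accusative suffix is -mit, giving *otmit*.
Since the final consonant of the accusative form *otmit* is /t/ (coronal), it takes -mu, giving *otmitmu*.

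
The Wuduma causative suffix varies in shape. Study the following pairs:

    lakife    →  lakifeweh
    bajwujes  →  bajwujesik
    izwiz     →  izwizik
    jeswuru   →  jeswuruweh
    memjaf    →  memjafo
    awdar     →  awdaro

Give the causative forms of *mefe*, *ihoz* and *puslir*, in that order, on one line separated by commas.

The suffix is conditioned by the final sound: -ik when the stem ends in a sibilant (*bajwujes*, *izwiz*); -o when the stem ends in a non-sibilant consonant (*memjaf*, *awdar*); -weh when the stem ends in a vowel (*lakife*, *jeswuru*).
Since the final sound of *mefe* is /e/ (a vowel), it takes -weh, giving *mefeweh*.
Since the final sound of *ihoz* is /z/ (a sibilant), it takes -ik, giving *ihozik*.
The final sound of *puslir* is /r/, which is a non-sibilant consonant, so the suffix is -o, giving *pusliro*.

mefeweh, ihozik, pusliro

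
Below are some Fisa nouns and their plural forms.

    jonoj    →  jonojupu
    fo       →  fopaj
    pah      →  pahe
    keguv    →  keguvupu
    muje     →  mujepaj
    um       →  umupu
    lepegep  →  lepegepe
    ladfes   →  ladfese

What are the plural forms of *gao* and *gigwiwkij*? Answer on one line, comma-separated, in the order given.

gaopaj, gigwiwkijupu

The alternation tracks the final sound of the stem — -e when the stem ends in a voiceless consonant (*pah*, *lepegep*, *ladfes*); -upu when the stem ends in a voiced consonant (*jonoj*, *keguv*, *um*); -paj when the stem ends in a vowel (*fo*, *muje*).
Since the final sound of *gao* is /o/ (a vowel), it takes -paj, giving *gaopaj*.
Since the final sound of *gigwiwkij* is /j/ (a voiced consonant), it takes -upu, giving *gigwiwkijupu*.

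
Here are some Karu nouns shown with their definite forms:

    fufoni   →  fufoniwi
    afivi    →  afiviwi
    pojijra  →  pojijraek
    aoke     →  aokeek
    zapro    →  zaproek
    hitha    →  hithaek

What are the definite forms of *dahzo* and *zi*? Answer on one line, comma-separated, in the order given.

dahzoek, ziwi

The suffix is conditioned by the last vowel: -wi when the last vowel of the stem is a high vowel (*fufoni*, *afivi*); -ek when the last vowel of the stem is a non-high vowel (*pojijra*, *aoke*, *zapro*, *hitha*).
*dahzo* — last vowel /o/ (a non-high vowel) → -ek → *dahzoek*.
The last vowel of *zi* is /i/, which is a high vowel, so the suffix is -wi, giving *ziwi*.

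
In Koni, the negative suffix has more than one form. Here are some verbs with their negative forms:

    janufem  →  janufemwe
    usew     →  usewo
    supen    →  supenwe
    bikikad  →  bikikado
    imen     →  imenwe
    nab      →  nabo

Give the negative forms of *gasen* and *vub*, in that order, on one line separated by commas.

The pattern is nasality of the final consonant: -we when the stem ends in a nasal (*janufem*, *supen*, *imen*); -o when the stem ends in a non-nasal consonant (*usew*, *bikikad*, *nab*).
Since the final consonant of *gasen* is /n/ (a nasal), it takes -we, giving *gasenwe*.
Since the final consonant of *vub* is /b/ (non-nasal), it takes -o, giving *vubo*.

gasenwe, vubo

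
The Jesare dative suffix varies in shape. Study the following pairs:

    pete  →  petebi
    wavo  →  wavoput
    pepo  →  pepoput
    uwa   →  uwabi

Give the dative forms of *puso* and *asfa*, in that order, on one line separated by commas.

The suffix is conditioned by the last vowel: -put when the last vowel of the stem is a rounded vowel (*wavo*, *pepo*); -bi when the last vowel of the stem is an unrounded vowel (*pete*, *uwa*).
Since the last vowel of *puso* is /o/ (a rounded vowel), it takes -put, giving *pusoput*.
*asfa*: last vowel = /a/, an unrounded vowel → -bi → *asfabi*.

pusoput, asfabi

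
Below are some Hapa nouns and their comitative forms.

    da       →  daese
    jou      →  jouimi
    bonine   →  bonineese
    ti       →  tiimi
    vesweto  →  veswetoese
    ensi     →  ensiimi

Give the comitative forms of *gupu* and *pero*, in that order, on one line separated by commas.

The pattern is height harmony: -imi when the last vowel of the stem is a high vowel (*jou*, *ti*, *ensi*); -ese when the last vowel of the stem is a non-high vowel (*da*, *bonine*, *vesweto*).
*gupu*: last vowel = /u/, a high vowel → -imi → *gupuimi*.
The last vowel of *pero* is /o/, which is a non-high vowel, so the suffix is -ese, giving *peroese*.

gupuimi, peroese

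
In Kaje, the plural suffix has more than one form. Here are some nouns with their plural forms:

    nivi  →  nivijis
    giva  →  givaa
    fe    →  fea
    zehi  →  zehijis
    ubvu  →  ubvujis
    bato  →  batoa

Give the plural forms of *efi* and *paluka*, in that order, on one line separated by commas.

The pattern is height harmony: -jis when the last vowel of the stem is a high vowel (*nivi*, *zehi*, *ubvu*); -a when the last vowel of the stem is a non-high vowel (*giva*, *fe*, *bato*).
Since the last vowel of *efi* is /i/ (a high vowel), it takes -jis, giving *efijis*.
*paluka* — last vowel /a/ (a non-high vowel) → -a → *palukaa*.

efijis, palukaa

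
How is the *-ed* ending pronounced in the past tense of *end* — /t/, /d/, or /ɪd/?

/ɪd/

The stem *end* ends in /t/ or /d/.
The -ed suffix is realized as /ɪd/ after /t, d/; as /t/ after other voiceless consonants; and as /d/ after other voiced sounds.
So -ed on *end* is pronounced /ɪd/.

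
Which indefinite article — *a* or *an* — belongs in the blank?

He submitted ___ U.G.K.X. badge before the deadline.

The indefinite article is chosen by the initial *sound* of the following word, not its spelling.
The initialism *U.G.K.X.* is read letter by letter; the first letter, U, is pronounced /juː/, which begins with a consonant sound.
So the article is *a*: He submitted a U.G.K.X. badge before the deadline.

a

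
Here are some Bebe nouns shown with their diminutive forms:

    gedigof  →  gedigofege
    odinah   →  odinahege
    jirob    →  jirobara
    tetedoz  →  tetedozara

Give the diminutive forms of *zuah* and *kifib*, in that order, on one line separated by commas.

The suffix is conditioned by the final consonant: -ege when the stem ends in a voiceless consonant (*gedigof*, *odinah*); -ara when the stem ends in a voiced consonant (*jirob*, *tetedoz*).
*zuah* — final consonant /h/ (voiceless) → -ege → *zuahege*.
*kifib*: final consonant = /b/, voiced → -ara → *kifibara*.

zuahege, kifibara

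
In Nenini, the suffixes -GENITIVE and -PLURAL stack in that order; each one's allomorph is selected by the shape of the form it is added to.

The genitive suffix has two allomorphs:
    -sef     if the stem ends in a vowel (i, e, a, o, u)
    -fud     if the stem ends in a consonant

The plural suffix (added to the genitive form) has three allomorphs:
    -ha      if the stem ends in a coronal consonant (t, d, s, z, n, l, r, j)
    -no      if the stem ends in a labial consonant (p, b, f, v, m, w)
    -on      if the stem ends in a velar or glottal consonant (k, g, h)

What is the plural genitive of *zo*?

*zo*: final sound = /o/, a vowel → -sef → *zosef*.
Since the final consonant of the genitive form *zosef* is /f/ (labial), it takes -no, giving *zosefno*.

zosefno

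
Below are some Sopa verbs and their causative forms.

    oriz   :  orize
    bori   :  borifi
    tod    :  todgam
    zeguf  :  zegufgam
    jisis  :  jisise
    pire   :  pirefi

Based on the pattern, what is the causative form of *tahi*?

The suffix is conditioned by the final sound: -e when the stem ends in a sibilant (*oriz*, *jisis*); -gam when the stem ends in a non-sibilant consonant (*tod*, *zeguf*); -fi when the stem ends in a vowel (*bori*, *pire*).
Since the final sound of *tahi* is /i/ (a vowel), it takes -fi, giving *tahifi*.

tahifi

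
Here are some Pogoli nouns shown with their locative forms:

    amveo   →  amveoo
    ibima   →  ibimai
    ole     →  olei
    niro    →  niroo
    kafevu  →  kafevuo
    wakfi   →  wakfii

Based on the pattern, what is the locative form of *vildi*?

The suffix is conditioned by the last vowel: -o when the last vowel of the stem is a rounded vowel (*amveo*, *niro*, *kafevu*); -i when the last vowel of the stem is an unrounded vowel (*ibima*, *ole*, *wakfi*).
*vildi*: last vowel = /i/, an unrounded vowel → -i → *vildii*.

vildii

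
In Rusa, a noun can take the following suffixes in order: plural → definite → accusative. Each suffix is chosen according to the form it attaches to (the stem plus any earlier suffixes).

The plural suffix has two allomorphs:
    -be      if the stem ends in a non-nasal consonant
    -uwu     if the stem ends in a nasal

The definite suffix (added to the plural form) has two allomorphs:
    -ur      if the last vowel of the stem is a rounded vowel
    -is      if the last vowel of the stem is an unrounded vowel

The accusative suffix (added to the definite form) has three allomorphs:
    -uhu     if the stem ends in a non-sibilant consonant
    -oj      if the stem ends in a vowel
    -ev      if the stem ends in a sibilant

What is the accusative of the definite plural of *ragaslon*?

The final consonant of *ragaslon* is /n/, which is a nasal, so the plural suffix is -uwu, giving *ragaslonuwu*.
The plural form *ragaslonuwu* — last vowel /u/ (a rounded vowel) → -ur → *ragaslonuwuur*.
The definite form *ragaslonuwuur*: final sound = /r/, a non-sibilant consonant → -uhu → *ragaslonuwuuruhu*.

ragaslonuwuuruhu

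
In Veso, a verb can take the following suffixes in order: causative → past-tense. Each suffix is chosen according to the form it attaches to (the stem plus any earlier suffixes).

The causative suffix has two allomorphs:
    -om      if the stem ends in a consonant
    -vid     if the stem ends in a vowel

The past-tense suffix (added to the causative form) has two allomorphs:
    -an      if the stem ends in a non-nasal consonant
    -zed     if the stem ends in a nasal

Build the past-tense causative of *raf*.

The final sound of *raf* is /f/, which is a consonant, so the causative suffix is -om, giving *rafom*.
The causative form *rafom* — final consonant /m/ (a nasal) → -zed → *rafomzed*.

rafomzed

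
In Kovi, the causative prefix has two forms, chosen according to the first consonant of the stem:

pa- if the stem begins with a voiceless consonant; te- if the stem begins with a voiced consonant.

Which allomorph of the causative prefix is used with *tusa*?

Since the first consonant of *tusa* is /t/ (voiceless), it takes pa-.

pa-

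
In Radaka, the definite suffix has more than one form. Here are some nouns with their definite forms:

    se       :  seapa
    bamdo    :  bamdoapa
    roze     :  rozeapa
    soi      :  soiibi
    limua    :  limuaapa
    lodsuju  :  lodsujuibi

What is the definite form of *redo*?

The suffix is conditioned by the last vowel: -ibi when the last vowel of the stem is a high vowel (*soi*, *lodsuju*); -apa when the last vowel of the stem is a non-high vowel (*se*, *bamdo*, *roze*, *limua*).
*redo* — last vowel /o/ (a non-high vowel) → -apa → *redoapa*.

redoapa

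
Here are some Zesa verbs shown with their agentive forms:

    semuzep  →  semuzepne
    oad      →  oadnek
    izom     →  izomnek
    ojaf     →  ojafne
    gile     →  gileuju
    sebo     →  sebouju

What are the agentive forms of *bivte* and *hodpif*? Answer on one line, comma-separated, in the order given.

The suffix is conditioned by the final sound: -ne when the stem ends in a voiceless consonant (*semuzep*, *ojaf*); -nek when the stem ends in a voiced consonant (*oad*, *izom*); -uju when the stem ends in a vowel (*gile*, *sebo*).
*bivte* — final sound /e/ (a vowel) → -uju → *bivteuju*.
Since the final sound of *hodpif* is /f/ (a voiceless consonant), it takes -ne, giving *hodpifne*.

bivteuju, hodpifne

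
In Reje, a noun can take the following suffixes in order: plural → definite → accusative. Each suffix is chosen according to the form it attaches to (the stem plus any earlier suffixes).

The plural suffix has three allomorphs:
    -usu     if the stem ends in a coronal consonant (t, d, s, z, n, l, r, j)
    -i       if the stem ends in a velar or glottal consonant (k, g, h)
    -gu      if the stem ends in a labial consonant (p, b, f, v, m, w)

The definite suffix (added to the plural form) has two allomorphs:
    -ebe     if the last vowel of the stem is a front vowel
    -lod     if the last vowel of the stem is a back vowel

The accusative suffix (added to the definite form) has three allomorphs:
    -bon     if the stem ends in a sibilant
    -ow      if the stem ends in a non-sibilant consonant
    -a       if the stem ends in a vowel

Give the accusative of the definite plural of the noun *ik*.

ikiebea

The final consonant of *ik* is /k/, which is velar/glottal, so the plural suffix is -i, giving *iki*.
The plural form *iki*: last vowel = /i/, a front vowel → -ebe → *ikiebe*.
The definite form *ikiebe* — final sound /e/ (a vowel) → -a → *ikiebea*.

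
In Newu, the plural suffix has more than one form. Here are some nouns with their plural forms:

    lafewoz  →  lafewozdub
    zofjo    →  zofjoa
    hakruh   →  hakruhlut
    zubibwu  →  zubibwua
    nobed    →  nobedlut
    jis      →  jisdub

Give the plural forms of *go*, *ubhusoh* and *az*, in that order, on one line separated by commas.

goa, ubhusohlut, azdub

Looking at the final sound of each stem: -dub when the stem ends in a sibilant (*lafewoz*, *jis*); -lut when the stem ends in a non-sibilant consonant (*hakruh*, *nobed*); -a when the stem ends in a vowel (*zofjo*, *zubibwu*).
*go*: final sound = /o/, a vowel → -a → *goa*.
*ubhusoh* — final sound /h/ (a non-sibilant consonant) → -lut → *ubhusohlut*.
*az*: final sound = /z/, a sibilant → -dub → *azdub*.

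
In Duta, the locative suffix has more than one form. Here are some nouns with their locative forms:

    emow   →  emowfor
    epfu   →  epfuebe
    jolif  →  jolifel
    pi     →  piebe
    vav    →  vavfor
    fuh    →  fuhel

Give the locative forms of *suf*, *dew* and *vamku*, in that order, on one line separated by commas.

The suffix is conditioned by the final sound: -el when the stem ends in a voiceless consonant (*jolif*, *fuh*); -for when the stem ends in a voiced consonant (*emow*, *vav*); -ebe when the stem ends in a vowel (*epfu*, *pi*).
*suf* — final sound /f/ (a voiceless consonant) → -el → *sufel*.
The final sound of *dew* is /w/, which is a voiced consonant, so the suffix is -for, giving *dewfor*.
Since the final sound of *vamku* is /u/ (a vowel), it takes -ebe, giving *vamkuebe*.

sufel, dewfor, vamkuebe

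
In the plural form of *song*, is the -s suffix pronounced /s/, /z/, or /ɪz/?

The stem *song* ends in a voiced non-sibilant sound.
The plural suffix surfaces as /ɪz/ after sibilants, /s/ after other voiceless consonants, and /z/ after other voiced sounds.
So the plural -s on *song* is pronounced /z/.

/z/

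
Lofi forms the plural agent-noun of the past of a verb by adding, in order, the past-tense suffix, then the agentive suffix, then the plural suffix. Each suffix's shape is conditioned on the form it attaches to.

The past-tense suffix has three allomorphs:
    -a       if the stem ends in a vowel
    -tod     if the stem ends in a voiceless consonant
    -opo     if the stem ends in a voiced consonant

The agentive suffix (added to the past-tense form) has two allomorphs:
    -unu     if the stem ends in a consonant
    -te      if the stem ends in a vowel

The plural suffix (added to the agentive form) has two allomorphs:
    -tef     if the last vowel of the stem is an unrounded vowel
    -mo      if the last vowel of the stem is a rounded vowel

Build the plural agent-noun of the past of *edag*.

Since the final sound of *edag* is /g/ (a voiced consonant), it takes -opo, giving *edagopo*.
The final sound of the past-tense form *edagopo* is /o/, which is a vowel, so the agentive suffix is -te, giving *edagopote*.
The agentive form *edagopote* — last vowel /e/ (an unrounded vowel) → -tef → *edagopotetef*.

edagopotetef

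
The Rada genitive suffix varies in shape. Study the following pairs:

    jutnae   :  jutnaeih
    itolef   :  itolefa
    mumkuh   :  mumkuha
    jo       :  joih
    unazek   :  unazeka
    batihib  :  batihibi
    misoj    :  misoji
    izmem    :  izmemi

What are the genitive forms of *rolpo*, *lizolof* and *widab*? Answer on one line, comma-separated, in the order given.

rolpoih, lizolofa, widabi

The alternation tracks the final sound of the stem — -a when the stem ends in a voiceless consonant (*itolef*, *mumkuh*, *unazek*); -i when the stem ends in a voiced consonant (*batihib*, *misoj*, *izmem*); -ih when the stem ends in a vowel (*jutnae*, *jo*).
Since the final sound of *rolpo* is /o/ (a vowel), it takes -ih, giving *rolpoih*.
*lizolof*: final sound = /f/, a voiceless consonant → -a → *lizolofa*.
*widab* — final sound /b/ (a voiced consonant) → -i → *widabi*.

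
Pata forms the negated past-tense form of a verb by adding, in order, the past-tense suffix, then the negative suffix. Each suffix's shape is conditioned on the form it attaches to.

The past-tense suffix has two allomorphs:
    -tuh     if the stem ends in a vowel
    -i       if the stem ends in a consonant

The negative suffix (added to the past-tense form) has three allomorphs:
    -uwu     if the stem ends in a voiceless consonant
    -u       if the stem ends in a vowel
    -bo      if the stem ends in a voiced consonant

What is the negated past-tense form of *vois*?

*vois* — final sound /s/ (a consonant) → -i → *voisi*.
The final sound of the past-tense form *voisi* is /i/, which is a vowel, so the negative suffix is -u, giving *voisiu*.

voisiu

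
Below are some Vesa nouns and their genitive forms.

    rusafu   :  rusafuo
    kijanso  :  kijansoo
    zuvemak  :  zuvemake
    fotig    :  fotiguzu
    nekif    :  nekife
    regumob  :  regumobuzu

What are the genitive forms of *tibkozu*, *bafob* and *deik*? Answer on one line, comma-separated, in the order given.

tibkozuo, bafobuzu, deike

The suffix is conditioned by the final sound: -e when the stem ends in a voiceless consonant (*zuvemak*, *nekif*); -uzu when the stem ends in a voiced consonant (*fotig*, *regumob*); -o when the stem ends in a vowel (*rusafu*, *kijanso*).
Since the final sound of *tibkozu* is /u/ (a vowel), it takes -o, giving *tibkozuo*.
*bafob*: final sound = /b/, a voiced consonant → -uzu → *bafobuzu*.
The final sound of *deik* is /k/, which is a voiceless consonant, so the suffix is -e, giving *deike*.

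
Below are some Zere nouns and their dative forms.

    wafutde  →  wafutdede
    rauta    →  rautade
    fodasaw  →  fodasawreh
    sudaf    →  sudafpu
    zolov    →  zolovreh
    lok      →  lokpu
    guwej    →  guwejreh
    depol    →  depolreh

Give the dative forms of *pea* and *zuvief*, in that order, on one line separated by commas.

peade, zuviefpu

Looking at the final sound of each stem: -pu when the stem ends in a voiceless consonant (*sudaf*, *lok*); -reh when the stem ends in a voiced consonant (*fodasaw*, *zolov*, *guwej*, *depol*); -de when the stem ends in a vowel (*wafutde*, *rauta*).
*pea*: final sound = /a/, a vowel → -de → *peade*.
The final sound of *zuvief* is /f/, which is a voiceless consonant, so the suffix is -pu, giving *zuviefpu*.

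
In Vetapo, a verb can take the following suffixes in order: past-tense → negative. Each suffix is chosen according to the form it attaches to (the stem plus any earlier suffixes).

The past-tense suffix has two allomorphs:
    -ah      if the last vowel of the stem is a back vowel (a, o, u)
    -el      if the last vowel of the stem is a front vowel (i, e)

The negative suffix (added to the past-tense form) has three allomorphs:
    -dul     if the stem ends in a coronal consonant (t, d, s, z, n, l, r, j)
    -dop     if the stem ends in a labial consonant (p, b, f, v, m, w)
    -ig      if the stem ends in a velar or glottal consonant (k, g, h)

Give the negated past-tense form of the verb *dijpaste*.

Since the last vowel of *dijpaste* is /e/ (a front vowel), it takes -el, giving *dijpasteel*.
Since the final consonant of the past-tense form *dijpasteel* is /l/ (coronal), it takes -dul, giving *dijpasteeldul*.

dijpasteeldul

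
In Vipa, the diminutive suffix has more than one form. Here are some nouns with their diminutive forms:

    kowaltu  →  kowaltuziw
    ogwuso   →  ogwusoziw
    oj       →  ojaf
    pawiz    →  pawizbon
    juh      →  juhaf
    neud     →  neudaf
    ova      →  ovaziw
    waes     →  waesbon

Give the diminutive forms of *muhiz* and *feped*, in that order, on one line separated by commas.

The alternation tracks the final sound of the stem — -bon when the stem ends in a sibilant (*pawiz*, *waes*); -af when the stem ends in a non-sibilant consonant (*oj*, *juh*, *neud*); -ziw when the stem ends in a vowel (*kowaltu*, *ogwuso*, *ova*).
Since the final sound of *muhiz* is /z/ (a sibilant), it takes -bon, giving *muhizbon*.
The final sound of *feped* is /d/, which is a non-sibilant consonant, so the suffix is -af, giving *fepedaf*.

muhizbon, fepedaf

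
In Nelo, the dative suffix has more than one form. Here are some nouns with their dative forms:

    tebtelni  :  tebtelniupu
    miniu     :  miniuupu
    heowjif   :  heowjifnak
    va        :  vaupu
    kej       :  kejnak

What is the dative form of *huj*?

hujnak

The alternation tracks the final sound of the stem — -nak when the stem ends in a consonant (*heowjif*, *kej*); -upu when the stem ends in a vowel (*tebtelni*, *miniu*, *va*).
*huj* — final sound /j/ (a consonant) → -nak → *hujnak*.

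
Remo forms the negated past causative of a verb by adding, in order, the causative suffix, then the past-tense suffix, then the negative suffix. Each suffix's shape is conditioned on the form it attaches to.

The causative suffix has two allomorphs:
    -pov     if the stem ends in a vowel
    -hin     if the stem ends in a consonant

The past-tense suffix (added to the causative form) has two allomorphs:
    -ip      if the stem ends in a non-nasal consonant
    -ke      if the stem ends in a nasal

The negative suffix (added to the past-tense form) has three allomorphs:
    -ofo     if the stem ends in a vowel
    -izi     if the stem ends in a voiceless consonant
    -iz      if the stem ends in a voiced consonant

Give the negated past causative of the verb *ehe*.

ehepovipizi

*ehe*: final sound = /e/, a vowel → -pov → *ehepov*.
Since the final consonant of the causative form *ehepov* is /v/ (non-nasal), it takes -ip, giving *ehepovip*.
The past-tense form *ehepovip*: final sound = /p/, a voiceless consonant → -izi → *ehepovipizi*.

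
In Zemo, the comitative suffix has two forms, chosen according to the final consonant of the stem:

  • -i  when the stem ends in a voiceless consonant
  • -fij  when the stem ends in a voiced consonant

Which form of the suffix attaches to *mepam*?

-fij

Since the final consonant of *mepam* is /m/ (voiced), it takes -fij.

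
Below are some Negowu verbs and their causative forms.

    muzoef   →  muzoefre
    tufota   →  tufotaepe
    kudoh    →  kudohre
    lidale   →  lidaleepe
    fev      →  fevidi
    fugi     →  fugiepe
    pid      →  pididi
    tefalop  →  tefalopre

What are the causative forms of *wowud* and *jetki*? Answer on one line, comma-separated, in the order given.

wowudidi, jetkiepe

The alternation tracks the final sound of the stem — -re when the stem ends in a voiceless consonant (*muzoef*, *kudoh*, *tefalop*); -idi when the stem ends in a voiced consonant (*fev*, *pid*); -epe when the stem ends in a vowel (*tufota*, *lidale*, *fugi*).
The final sound of *wowud* is /d/, which is a voiced consonant, so the suffix is -idi, giving *wowudidi*.
The final sound of *jetki* is /i/, which is a vowel, so the suffix is -epe, giving *jetkiepe*.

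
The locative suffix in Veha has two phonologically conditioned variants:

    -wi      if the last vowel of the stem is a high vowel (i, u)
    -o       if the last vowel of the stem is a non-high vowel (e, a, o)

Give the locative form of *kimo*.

kimoo

The last vowel of *kimo* is /o/, which is a non-high vowel, so the suffix is -o, giving *kimoo*.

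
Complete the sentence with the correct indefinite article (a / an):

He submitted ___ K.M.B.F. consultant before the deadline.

The indefinite article is chosen by the initial *sound* of the following word, not its spelling.
The initialism *K.M.B.F.* is read letter by letter; the first letter, K, is pronounced /keɪ/, which begins with a consonant sound.
So the article is *a*: He submitted a K.M.B.F. consultant before the deadline.

a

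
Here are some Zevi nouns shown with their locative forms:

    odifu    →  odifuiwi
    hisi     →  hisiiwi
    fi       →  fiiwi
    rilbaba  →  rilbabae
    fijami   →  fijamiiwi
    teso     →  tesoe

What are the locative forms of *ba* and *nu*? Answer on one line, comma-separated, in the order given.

bae, nuiwi

The alternation tracks the last vowel of the stem — -iwi when the last vowel of the stem is a high vowel (*odifu*, *hisi*, *fi*, *fijami*); -e when the last vowel of the stem is a non-high vowel (*rilbaba*, *teso*).
Since the last vowel of *ba* is /a/ (a non-high vowel), it takes -e, giving *bae*.
The last vowel of *nu* is /u/, which is a high vowel, so the suffix is -iwi, giving *nuiwi*.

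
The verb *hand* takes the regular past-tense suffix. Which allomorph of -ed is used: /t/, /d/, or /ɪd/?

The stem *hand* ends in /t/ or /d/.
The -ed suffix is realized as /ɪd/ after /t, d/; as /t/ after other voiceless consonants; and as /d/ after other voiced sounds.
So -ed on *hand* is pronounced /ɪd/.

/ɪd/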